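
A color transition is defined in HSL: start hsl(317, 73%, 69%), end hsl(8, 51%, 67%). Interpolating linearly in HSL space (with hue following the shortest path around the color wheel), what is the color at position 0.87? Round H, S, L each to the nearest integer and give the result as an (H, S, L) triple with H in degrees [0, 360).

(1, 54, 67)

Hue: 8 − 317 = -309°, but |-309| > 180 so the shorter arc goes the other way: Δh = -309 + 360 = 51°.
H = 317 + 0.87 × (51) = 361.37 → 361 → 361 mod 360 = 1°
S = 73 + 0.87 × (51 − 73) = 53.86 → 54%
L = 69 + 0.87 × (67 − 69) = 67.26 → 67%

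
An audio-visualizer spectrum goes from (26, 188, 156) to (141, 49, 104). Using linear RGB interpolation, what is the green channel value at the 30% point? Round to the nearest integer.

146

G = 188 + 0.3 × (49 − 188) = 146.3 → 146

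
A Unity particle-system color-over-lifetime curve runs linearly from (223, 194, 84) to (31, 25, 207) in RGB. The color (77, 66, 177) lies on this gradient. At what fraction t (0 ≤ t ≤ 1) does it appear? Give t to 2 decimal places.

0.76

Invert the lerp on the R channel (largest span, 192): t = (77 − 223) / (31 − 223) = -146/-192 = 0.76042.
Check on G: (66 − 194)/(25 − 194) = 0.7574 ✓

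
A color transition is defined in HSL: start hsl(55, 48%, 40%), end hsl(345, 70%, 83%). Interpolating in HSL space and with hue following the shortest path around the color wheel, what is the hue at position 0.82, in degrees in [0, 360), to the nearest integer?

Hue: 345 − 55 = 290°, but |290| > 180 so the shorter arc goes the other way: Δh = 290 − 360 = -70°.
H = 55 + 0.82 × (-70) = -2.4 → -2 → -2 mod 360 = 358°

358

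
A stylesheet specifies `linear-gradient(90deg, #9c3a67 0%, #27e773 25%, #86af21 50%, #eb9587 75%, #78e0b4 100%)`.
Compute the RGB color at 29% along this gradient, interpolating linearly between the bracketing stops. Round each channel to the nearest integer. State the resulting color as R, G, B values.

29% lies between the 25% and 50% stops, so the local fraction is t = (29 − 25)/(50 − 25) = 4/25 ≈ 0.16.
#27e773 → (39, 231, 115); #86af21 → (134, 175, 33).
R = 39 + 0.16 × (134 − 39) = 54.2 → 54
G = 231 + 0.16 × (175 − 231) = 222.04 → 222
B = 115 + 0.16 × (33 − 115) = 101.88 → 102

(54, 222, 102)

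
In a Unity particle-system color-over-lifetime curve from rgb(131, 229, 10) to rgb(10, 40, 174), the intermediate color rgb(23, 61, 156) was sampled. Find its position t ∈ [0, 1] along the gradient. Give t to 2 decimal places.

0.89

Invert the lerp on the G channel (largest span, 189): t = (61 − 229) / (40 − 229) = -168/-189 = 0.88889.
Check on R: (23 − 131)/(10 − 131) = 0.8926 ✓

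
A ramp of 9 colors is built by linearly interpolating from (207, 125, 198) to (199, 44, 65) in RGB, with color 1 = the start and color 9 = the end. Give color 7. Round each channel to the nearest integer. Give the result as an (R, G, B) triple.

With 9 swatches and endpoints inclusive, swatch 7 sits at t = (7 − 1)/(9 − 1) = 6/8 ≈ 0.75.
R = 207 + 0.75 × (199 − 207) = 201 → 201
G = 125 + 0.75 × (44 − 125) = 64.25 → 64
B = 198 + 0.75 × (65 − 198) = 98.25 → 98

(201, 64, 98)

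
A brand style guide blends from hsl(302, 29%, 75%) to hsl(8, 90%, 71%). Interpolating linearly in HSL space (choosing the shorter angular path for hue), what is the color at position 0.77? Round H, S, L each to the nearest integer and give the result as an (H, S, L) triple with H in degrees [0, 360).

Hue: 8 − 302 = -294°, but |-294| > 180 so the shorter arc goes the other way: Δh = -294 + 360 = 66°.
H = 302 + 0.77 × (66) = 352.82 → 353°
S = 29 + 0.77 × (90 − 29) = 75.97 → 76%
L = 75 + 0.77 × (71 − 75) = 71.92 → 72%

(353, 76, 72)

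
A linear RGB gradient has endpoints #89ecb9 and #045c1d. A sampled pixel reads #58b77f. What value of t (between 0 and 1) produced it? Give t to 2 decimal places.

0.37

Invert the lerp on the B channel (largest span, 156): t = (127 − 185) / (29 − 185) = -58/-156 = 0.37179.
Check on R: (88 − 137)/(4 − 137) = 0.3684 ✓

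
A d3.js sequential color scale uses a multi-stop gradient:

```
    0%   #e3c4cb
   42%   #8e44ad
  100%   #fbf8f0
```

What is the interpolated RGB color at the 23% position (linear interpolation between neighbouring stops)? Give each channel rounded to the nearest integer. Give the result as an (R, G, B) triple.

23% lies between the 0% and 42% stops, so the local fraction is t = (23 − 0)/(42 − 0) = 23/42 ≈ 0.5476.
#e3c4cb → (227, 196, 203); #8e44ad → (142, 68, 173).
R = 227 + 0.5476 × (142 − 227) = 180.454 → 180
G = 196 + 0.5476 × (68 − 196) = 125.907 → 126
B = 203 + 0.5476 × (173 − 203) = 186.572 → 187

(180, 126, 187)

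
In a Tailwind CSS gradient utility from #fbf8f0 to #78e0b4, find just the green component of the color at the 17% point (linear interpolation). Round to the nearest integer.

G₁ = 248 (from #fbf8f0), G₂ = 224 (from #78e0b4).
G = 248 + 0.17 × (224 − 248) = 243.92 → 244

244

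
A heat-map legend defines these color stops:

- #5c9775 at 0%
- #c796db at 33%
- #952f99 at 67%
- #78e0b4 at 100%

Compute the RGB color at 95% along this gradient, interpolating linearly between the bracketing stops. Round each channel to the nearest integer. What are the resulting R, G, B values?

(124, 197, 176)

95% lies between the 67% and 100% stops, so the local fraction is t = (95 − 67)/(100 − 67) = 28/33 ≈ 0.8485.
#952f99 → (149, 47, 153); #78e0b4 → (120, 224, 180).
R = 149 + 0.8485 × (120 − 149) = 124.394 → 124
G = 47 + 0.8485 × (224 − 47) = 197.185 → 197
B = 153 + 0.8485 × (180 − 153) = 175.91 → 176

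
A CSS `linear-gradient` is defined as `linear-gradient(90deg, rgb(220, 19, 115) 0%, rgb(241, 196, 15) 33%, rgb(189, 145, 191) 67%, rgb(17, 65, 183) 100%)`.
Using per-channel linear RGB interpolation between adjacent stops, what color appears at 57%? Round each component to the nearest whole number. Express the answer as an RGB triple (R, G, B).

57% lies between the 33% and 67% stops, so the local fraction is t = (57 − 33)/(67 − 33) = 24/34 ≈ 0.7059.
R = 241 + 0.7059 × (189 − 241) = 204.293 → 204
G = 196 + 0.7059 × (145 − 196) = 159.999 → 160
B = 15 + 0.7059 × (191 − 15) = 139.238 → 139

(204, 160, 139)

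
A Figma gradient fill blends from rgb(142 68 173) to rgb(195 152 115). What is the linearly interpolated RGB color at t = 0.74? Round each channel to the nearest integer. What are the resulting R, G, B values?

R = 142 + 0.74 × (195 − 142) = 142 + 0.74 × 53 = 181.22 → 181
G = 68 + 0.74 × (152 − 68) = 68 + 0.74 × 84 = 130.16 → 130
B = 173 + 0.74 × (115 − 173) = 173 + 0.74 × -58 = 130.08 → 130
So the blended color is (181, 130, 130), about #b58282.

(181, 130, 130)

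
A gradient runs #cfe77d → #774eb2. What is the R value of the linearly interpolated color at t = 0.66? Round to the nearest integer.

R₁ = 207 (from #cfe77d), R₂ = 119 (from #774eb2).
R = 207 + 0.66 × (119 − 207) = 148.92 → 149

149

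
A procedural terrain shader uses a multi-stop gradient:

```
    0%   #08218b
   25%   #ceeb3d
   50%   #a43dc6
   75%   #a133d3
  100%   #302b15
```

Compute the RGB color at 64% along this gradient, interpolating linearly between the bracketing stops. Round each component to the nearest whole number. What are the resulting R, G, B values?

64% lies between the 50% and 75% stops, so the local fraction is t = (64 − 50)/(75 − 50) = 14/25 ≈ 0.56.
#a43dc6 → (164, 61, 198); #a133d3 → (161, 51, 211).
R = 164 + 0.56 × (161 − 164) = 162.32 → 162
G = 61 + 0.56 × (51 − 61) = 55.4 → 55
B = 198 + 0.56 × (211 − 198) = 205.28 → 205

(162, 55, 205)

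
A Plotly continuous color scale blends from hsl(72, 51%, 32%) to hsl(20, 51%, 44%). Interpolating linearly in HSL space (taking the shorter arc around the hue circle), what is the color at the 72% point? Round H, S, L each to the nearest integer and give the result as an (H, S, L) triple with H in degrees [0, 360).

(35, 51, 41)

Hue arc: Δh = 20 − 72 = -52° (|Δh| ≤ 180, already the shorter path).
H = 72 + 0.72 × (-52) = 34.56 → 35°
S = 51 + 0.72 × (51 − 51) = 51 → 51%
L = 32 + 0.72 × (44 − 32) = 40.64 → 41%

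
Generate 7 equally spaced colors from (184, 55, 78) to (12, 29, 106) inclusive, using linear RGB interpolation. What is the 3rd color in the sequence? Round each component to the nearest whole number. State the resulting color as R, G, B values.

With 7 swatches and endpoints inclusive, swatch 3 sits at t = (3 − 1)/(7 − 1) = 2/6 ≈ 0.3333.
R = 184 + 0.3333 × (12 − 184) = 126.672 → 127
G = 55 + 0.3333 × (29 − 55) = 46.334 → 46
B = 78 + 0.3333 × (106 − 78) = 87.332 → 87

(127, 46, 87)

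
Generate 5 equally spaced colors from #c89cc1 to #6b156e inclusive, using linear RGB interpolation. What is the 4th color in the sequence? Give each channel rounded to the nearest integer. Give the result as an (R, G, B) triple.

(130, 55, 131)

With 5 swatches and endpoints inclusive, swatch 4 sits at t = (4 − 1)/(5 − 1) = 3/4 ≈ 0.75.
#c89cc1 → (200, 156, 193); #6b156e → (107, 21, 110).
R = 200 + 0.75 × (107 − 200) = 130.25 → 130
G = 156 + 0.75 × (21 − 156) = 54.75 → 55
B = 193 + 0.75 × (110 − 193) = 130.75 → 131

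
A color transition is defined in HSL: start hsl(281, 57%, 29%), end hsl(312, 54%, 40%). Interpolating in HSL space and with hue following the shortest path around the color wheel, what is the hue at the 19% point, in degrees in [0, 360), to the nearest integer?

287

Hue arc: Δh = 312 − 281 = 31° (|Δh| ≤ 180, already the shorter path).
H = 281 + 0.19 × (31) = 286.89 → 287°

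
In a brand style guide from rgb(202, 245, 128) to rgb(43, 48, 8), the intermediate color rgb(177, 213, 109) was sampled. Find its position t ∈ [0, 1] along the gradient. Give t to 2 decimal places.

Invert the lerp on the G channel (largest span, 197): t = (213 − 245) / (48 − 245) = -32/-197 = 0.16244.
Check on R: (177 − 202)/(43 − 202) = 0.1572 ✓

0.16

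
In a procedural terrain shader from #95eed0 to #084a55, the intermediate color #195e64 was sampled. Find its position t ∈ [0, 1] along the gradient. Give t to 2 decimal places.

0.88

Invert the lerp on the G channel (largest span, 164): t = (94 − 238) / (74 − 238) = -144/-164 = 0.87805.
Check on R: (25 − 149)/(8 − 149) = 0.8794 ✓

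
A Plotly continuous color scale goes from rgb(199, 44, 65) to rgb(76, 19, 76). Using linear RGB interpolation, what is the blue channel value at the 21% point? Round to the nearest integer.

67

B = 65 + 0.21 × (76 − 65) = 67.31 → 67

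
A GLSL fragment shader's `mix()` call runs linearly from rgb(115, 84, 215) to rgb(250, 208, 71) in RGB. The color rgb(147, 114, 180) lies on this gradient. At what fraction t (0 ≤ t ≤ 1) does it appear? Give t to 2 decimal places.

0.24

Invert the lerp on the B channel (largest span, 144): t = (180 − 215) / (71 − 215) = -35/-144 = 0.24306.
Check on R: (147 − 115)/(250 − 115) = 0.237 ✓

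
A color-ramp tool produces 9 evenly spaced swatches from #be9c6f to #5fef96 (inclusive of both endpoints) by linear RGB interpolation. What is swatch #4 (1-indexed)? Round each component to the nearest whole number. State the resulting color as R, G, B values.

With 9 swatches and endpoints inclusive, swatch 4 sits at t = (4 − 1)/(9 − 1) = 3/8 ≈ 0.375.
#be9c6f → (190, 156, 111); #5fef96 → (95, 239, 150).
R = 190 + 0.375 × (95 − 190) = 154.375 → 154
G = 156 + 0.375 × (239 − 156) = 187.125 → 187
B = 111 + 0.375 × (150 − 111) = 125.625 → 126

(154, 187, 126)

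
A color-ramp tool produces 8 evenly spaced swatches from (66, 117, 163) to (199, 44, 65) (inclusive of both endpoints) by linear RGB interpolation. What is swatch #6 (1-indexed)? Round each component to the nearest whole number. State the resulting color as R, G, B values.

(161, 65, 93)

With 8 swatches and endpoints inclusive, swatch 6 sits at t = (6 − 1)/(8 − 1) = 5/7 ≈ 0.7143.
R = 66 + 0.7143 × (199 − 66) = 161.002 → 161
G = 117 + 0.7143 × (44 − 117) = 64.856 → 65
B = 163 + 0.7143 × (65 − 163) = 92.999 → 93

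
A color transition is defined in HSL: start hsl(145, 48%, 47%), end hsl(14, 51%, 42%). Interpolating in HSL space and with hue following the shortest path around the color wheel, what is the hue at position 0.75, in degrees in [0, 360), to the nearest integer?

Hue arc: Δh = 14 − 145 = -131° (|Δh| ≤ 180, already the shorter path).
H = 145 + 0.75 × (-131) = 46.75 → 47°

47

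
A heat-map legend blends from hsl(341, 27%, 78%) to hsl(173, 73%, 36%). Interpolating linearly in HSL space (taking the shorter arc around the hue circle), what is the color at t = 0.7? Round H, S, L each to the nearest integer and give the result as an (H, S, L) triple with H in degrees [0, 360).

(223, 59, 49)

Hue arc: Δh = 173 − 341 = -168° (|Δh| ≤ 180, already the shorter path).
H = 341 + 0.7 × (-168) = 223.4 → 223°
S = 27 + 0.7 × (73 − 27) = 59.2 → 59%
L = 78 + 0.7 × (36 − 78) = 48.6 → 49%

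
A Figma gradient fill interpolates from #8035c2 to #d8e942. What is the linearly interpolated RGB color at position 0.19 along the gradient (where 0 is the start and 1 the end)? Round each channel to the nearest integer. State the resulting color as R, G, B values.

(145, 87, 170)

#8035c2 → (128, 53, 194); #d8e942 → (216, 233, 66).
R = 128 + 0.19 × (216 − 128) = 128 + 0.19 × 88 = 144.72 → 145
G = 53 + 0.19 × (233 − 53) = 53 + 0.19 × 180 = 87.2 → 87
B = 194 + 0.19 × (66 − 194) = 194 + 0.19 × -128 = 169.68 → 170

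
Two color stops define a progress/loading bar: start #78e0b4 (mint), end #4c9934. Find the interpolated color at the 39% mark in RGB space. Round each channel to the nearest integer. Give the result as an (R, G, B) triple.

#78e0b4 → (120, 224, 180); #4c9934 → (76, 153, 52).
39% corresponds to t = 0.39.
R = 120 + 0.39 × (76 − 120) = 120 + 0.39 × -44 = 102.84 → 103
G = 224 + 0.39 × (153 − 224) = 224 + 0.39 × -71 = 196.31 → 196
B = 180 + 0.39 × (52 − 180) = 180 + 0.39 × -128 = 130.08 → 130

(103, 196, 130)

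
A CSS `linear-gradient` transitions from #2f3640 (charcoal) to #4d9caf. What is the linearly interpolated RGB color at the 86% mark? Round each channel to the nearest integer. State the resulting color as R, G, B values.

#2f3640 → (47, 54, 64); #4d9caf → (77, 156, 175).
86% corresponds to t = 0.86.
R = 47 + 0.86 × (77 − 47) = 47 + 0.86 × 30 = 72.8 → 73
G = 54 + 0.86 × (156 − 54) = 54 + 0.86 × 102 = 141.72 → 142
B = 64 + 0.86 × (175 − 64) = 64 + 0.86 × 111 = 159.46 → 159

(73, 142, 159)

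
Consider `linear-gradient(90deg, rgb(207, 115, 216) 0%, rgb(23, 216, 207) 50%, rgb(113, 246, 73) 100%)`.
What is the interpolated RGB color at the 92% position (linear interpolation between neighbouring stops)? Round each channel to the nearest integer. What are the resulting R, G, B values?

(99, 241, 94)

92% lies between the 50% and 100% stops, so the local fraction is t = (92 − 50)/(100 − 50) = 42/50 ≈ 0.84.
R = 23 + 0.84 × (113 − 23) = 98.6 → 99
G = 216 + 0.84 × (246 − 216) = 241.2 → 241
B = 207 + 0.84 × (73 − 207) = 94.44 → 94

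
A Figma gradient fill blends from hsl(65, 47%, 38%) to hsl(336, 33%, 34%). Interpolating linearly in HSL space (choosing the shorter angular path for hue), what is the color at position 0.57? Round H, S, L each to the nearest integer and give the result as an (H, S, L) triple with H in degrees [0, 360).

Hue: 336 − 65 = 271°, but |271| > 180 so the shorter arc goes the other way: Δh = 271 − 360 = -89°.
H = 65 + 0.57 × (-89) = 14.27 → 14°
S = 47 + 0.57 × (33 − 47) = 39.02 → 39%
L = 38 + 0.57 × (34 − 38) = 35.72 → 36%

(14, 39, 36)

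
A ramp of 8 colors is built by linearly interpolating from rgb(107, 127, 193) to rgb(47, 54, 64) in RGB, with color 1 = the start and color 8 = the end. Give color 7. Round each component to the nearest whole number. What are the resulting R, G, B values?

With 8 swatches and endpoints inclusive, swatch 7 sits at t = (7 − 1)/(8 − 1) = 6/7 ≈ 0.8571.
R = 107 + 0.8571 × (47 − 107) = 55.574 → 56
G = 127 + 0.8571 × (54 − 127) = 64.432 → 64
B = 193 + 0.8571 × (64 − 193) = 82.434 → 82

(56, 64, 82)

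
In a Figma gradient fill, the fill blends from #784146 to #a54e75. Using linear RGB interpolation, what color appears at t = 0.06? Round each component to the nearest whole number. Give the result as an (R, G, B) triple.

#784146 → (120, 65, 70); #a54e75 → (165, 78, 117).
R = 120 + 0.06 × (165 − 120) = 120 + 0.06 × 45 = 122.7 → 123
G = 65 + 0.06 × (78 − 65) = 65 + 0.06 × 13 = 65.78 → 66
B = 70 + 0.06 × (117 − 70) = 70 + 0.06 × 47 = 72.82 → 73
So the blended color is (123, 66, 73), about #7b4249.

(123, 66, 73)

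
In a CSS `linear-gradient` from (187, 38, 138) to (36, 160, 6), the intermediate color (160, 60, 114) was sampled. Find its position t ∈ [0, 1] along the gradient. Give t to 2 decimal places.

Invert the lerp on the R channel (largest span, 151): t = (160 − 187) / (36 − 187) = -27/-151 = 0.17881.
Check on G: (60 − 38)/(160 − 38) = 0.1803 ✓

0.18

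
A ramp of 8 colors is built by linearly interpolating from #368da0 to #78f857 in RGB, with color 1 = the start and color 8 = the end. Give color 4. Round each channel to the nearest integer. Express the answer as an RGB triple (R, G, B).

(82, 187, 129)

With 8 swatches and endpoints inclusive, swatch 4 sits at t = (4 − 1)/(8 − 1) = 3/7 ≈ 0.4286.
#368da0 → (54, 141, 160); #78f857 → (120, 248, 87).
R = 54 + 0.4286 × (120 − 54) = 82.288 → 82
G = 141 + 0.4286 × (248 − 141) = 186.86 → 187
B = 160 + 0.4286 × (87 − 160) = 128.712 → 129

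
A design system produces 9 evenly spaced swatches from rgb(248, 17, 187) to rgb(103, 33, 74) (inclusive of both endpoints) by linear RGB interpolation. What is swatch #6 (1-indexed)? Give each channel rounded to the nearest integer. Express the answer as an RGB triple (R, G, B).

(157, 27, 116)

With 9 swatches and endpoints inclusive, swatch 6 sits at t = (6 − 1)/(9 − 1) = 5/8 ≈ 0.625.
R = 248 + 0.625 × (103 − 248) = 157.375 → 157
G = 17 + 0.625 × (33 − 17) = 27 → 27
B = 187 + 0.625 × (74 − 187) = 116.375 → 116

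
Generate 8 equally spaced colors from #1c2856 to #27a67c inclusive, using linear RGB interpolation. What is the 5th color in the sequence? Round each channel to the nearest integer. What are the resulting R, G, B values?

(34, 112, 108)

With 8 swatches and endpoints inclusive, swatch 5 sits at t = (5 − 1)/(8 − 1) = 4/7 ≈ 0.5714.
#1c2856 → (28, 40, 86); #27a67c → (39, 166, 124).
R = 28 + 0.5714 × (39 − 28) = 34.285 → 34
G = 40 + 0.5714 × (166 − 40) = 111.996 → 112
B = 86 + 0.5714 × (124 − 86) = 107.713 → 108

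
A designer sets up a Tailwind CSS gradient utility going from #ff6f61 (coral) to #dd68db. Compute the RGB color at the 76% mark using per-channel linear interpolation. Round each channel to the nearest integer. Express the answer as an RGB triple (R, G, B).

#ff6f61 → (255, 111, 97); #dd68db → (221, 104, 219).
76% corresponds to t = 0.76.
R = 255 + 0.76 × (221 − 255) = 255 + 0.76 × -34 = 229.16 → 229
G = 111 + 0.76 × (104 − 111) = 111 + 0.76 × -7 = 105.68 → 106
B = 97 + 0.76 × (219 − 97) = 97 + 0.76 × 122 = 189.72 → 190
So the blended color is (229, 106, 190), about #e56abe.

(229, 106, 190)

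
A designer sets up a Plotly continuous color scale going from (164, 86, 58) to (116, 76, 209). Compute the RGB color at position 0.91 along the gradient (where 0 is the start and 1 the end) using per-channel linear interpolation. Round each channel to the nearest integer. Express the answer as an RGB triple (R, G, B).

R = 164 + 0.91 × (116 − 164) = 164 + 0.91 × -48 = 120.32 → 120
G = 86 + 0.91 × (76 − 86) = 86 + 0.91 × -10 = 76.9 → 77
B = 58 + 0.91 × (209 − 58) = 58 + 0.91 × 151 = 195.41 → 195
So the blended color is (120, 77, 195), about #784dc3.

(120, 77, 195)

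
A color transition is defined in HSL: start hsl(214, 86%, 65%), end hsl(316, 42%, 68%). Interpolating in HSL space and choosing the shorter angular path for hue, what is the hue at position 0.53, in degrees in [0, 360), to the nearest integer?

Hue arc: Δh = 316 − 214 = 102° (|Δh| ≤ 180, already the shorter path).
H = 214 + 0.53 × (102) = 268.06 → 268°

268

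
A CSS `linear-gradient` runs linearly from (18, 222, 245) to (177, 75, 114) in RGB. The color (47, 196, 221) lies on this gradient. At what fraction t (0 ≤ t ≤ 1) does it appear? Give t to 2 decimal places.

0.18

Invert the lerp on the R channel (largest span, 159): t = (47 − 18) / (177 − 18) = 29/159 = 0.18239.
Check on G: (196 − 222)/(75 − 222) = 0.1769 ✓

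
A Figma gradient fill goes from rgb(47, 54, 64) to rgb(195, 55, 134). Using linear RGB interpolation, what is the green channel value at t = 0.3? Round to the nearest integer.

54

G = 54 + 0.3 × (55 − 54) = 54.3 → 54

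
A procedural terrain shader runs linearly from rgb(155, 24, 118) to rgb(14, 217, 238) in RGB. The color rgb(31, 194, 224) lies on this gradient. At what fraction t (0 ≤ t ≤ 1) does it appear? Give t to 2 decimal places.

Invert the lerp on the G channel (largest span, 193): t = (194 − 24) / (217 − 24) = 170/193 = 0.88083.
Check on R: (31 − 155)/(14 − 155) = 0.8794 ✓

0.88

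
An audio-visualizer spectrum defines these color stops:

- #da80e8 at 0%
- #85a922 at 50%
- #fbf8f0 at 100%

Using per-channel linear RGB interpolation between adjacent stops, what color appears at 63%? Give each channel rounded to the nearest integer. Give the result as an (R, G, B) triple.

(164, 190, 88)

63% lies between the 50% and 100% stops, so the local fraction is t = (63 − 50)/(100 − 50) = 13/50 ≈ 0.26.
#85a922 → (133, 169, 34); #fbf8f0 → (251, 248, 240).
R = 133 + 0.26 × (251 − 133) = 163.68 → 164
G = 169 + 0.26 × (248 − 169) = 189.54 → 190
B = 34 + 0.26 × (240 − 34) = 87.56 → 88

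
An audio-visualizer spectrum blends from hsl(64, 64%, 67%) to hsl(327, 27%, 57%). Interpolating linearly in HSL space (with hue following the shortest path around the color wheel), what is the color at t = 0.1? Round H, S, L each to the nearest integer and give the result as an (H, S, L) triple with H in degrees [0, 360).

Hue: 327 − 64 = 263°, but |263| > 180 so the shorter arc goes the other way: Δh = 263 − 360 = -97°.
H = 64 + 0.1 × (-97) = 54.3 → 54°
S = 64 + 0.1 × (27 − 64) = 60.3 → 60%
L = 67 + 0.1 × (57 − 67) = 66 → 66%

(54, 60, 66)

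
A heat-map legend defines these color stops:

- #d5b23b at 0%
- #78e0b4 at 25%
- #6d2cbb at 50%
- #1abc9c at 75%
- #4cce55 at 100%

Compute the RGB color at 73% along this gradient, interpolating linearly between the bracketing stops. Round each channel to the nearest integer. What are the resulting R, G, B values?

(33, 176, 158)

73% lies between the 50% and 75% stops, so the local fraction is t = (73 − 50)/(75 − 50) = 23/25 ≈ 0.92.
#6d2cbb → (109, 44, 187); #1abc9c → (26, 188, 156).
R = 109 + 0.92 × (26 − 109) = 32.64 → 33
G = 44 + 0.92 × (188 − 44) = 176.48 → 176
B = 187 + 0.92 × (156 − 187) = 158.48 → 158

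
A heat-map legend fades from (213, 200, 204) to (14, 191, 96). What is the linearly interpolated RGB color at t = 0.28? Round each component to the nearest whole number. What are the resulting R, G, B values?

(157, 197, 174)

R = 213 + 0.28 × (14 − 213) = 213 + 0.28 × -199 = 157.28 → 157
G = 200 + 0.28 × (191 − 200) = 200 + 0.28 × -9 = 197.48 → 197
B = 204 + 0.28 × (96 − 204) = 204 + 0.28 × -108 = 173.76 → 174
So the blended color is (157, 197, 174), about #9dc5ae.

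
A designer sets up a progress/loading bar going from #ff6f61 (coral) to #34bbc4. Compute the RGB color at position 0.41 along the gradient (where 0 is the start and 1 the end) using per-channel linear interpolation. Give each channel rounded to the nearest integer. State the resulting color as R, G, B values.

#ff6f61 → (255, 111, 97); #34bbc4 → (52, 187, 196).
R = 255 + 0.41 × (52 − 255) = 255 + 0.41 × -203 = 171.77 → 172
G = 111 + 0.41 × (187 − 111) = 111 + 0.41 × 76 = 142.16 → 142
B = 97 + 0.41 × (196 − 97) = 97 + 0.41 × 99 = 137.59 → 138

(172, 142, 138)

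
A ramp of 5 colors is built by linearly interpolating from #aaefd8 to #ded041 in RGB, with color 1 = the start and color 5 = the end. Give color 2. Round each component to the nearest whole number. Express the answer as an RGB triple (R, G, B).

(183, 231, 178)

With 5 swatches and endpoints inclusive, swatch 2 sits at t = (2 − 1)/(5 − 1) = 1/4 ≈ 0.25.
#aaefd8 → (170, 239, 216); #ded041 → (222, 208, 65).
R = 170 + 0.25 × (222 − 170) = 183 → 183
G = 239 + 0.25 × (208 − 239) = 231.25 → 231
B = 216 + 0.25 × (65 − 216) = 178.25 → 178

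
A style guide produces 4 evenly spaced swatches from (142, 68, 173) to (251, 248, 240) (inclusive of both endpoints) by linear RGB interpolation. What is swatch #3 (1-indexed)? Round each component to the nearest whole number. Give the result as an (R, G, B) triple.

(215, 188, 218)

With 4 swatches and endpoints inclusive, swatch 3 sits at t = (3 − 1)/(4 − 1) = 2/3 ≈ 0.6667.
R = 142 + 0.6667 × (251 − 142) = 214.67 → 215
G = 68 + 0.6667 × (248 − 68) = 188.006 → 188
B = 173 + 0.6667 × (240 − 173) = 217.669 → 218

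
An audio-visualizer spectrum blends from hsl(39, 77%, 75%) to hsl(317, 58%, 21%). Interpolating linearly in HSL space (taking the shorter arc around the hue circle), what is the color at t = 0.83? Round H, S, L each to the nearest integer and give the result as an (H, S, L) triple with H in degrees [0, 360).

(331, 61, 30)

Hue: 317 − 39 = 278°, but |278| > 180 so the shorter arc goes the other way: Δh = 278 − 360 = -82°.
H = 39 + 0.83 × (-82) = -29.06 → -29 → -29 mod 360 = 331°
S = 77 + 0.83 × (58 − 77) = 61.23 → 61%
L = 75 + 0.83 × (21 − 75) = 30.18 → 30%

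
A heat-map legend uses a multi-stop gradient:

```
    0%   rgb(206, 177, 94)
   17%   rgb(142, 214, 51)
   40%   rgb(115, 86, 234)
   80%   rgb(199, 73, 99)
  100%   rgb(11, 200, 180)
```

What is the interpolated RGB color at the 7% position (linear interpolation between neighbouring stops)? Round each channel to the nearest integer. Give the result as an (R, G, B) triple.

7% lies between the 0% and 17% stops, so the local fraction is t = (7 − 0)/(17 − 0) = 7/17 ≈ 0.4118.
R = 206 + 0.4118 × (142 − 206) = 179.645 → 180
G = 177 + 0.4118 × (214 − 177) = 192.237 → 192
B = 94 + 0.4118 × (51 − 94) = 76.293 → 76

(180, 192, 76)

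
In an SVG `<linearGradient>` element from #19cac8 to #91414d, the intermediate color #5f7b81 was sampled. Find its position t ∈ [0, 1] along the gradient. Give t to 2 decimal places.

Invert the lerp on the G channel (largest span, 137): t = (123 − 202) / (65 − 202) = -79/-137 = 0.57664.
Check on R: (95 − 25)/(145 − 25) = 0.5833 ✓

0.58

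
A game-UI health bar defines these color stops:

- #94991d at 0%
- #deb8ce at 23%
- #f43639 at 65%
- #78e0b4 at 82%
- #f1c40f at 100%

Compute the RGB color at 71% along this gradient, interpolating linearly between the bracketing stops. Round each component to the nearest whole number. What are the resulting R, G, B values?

(200, 114, 100)

71% lies between the 65% and 82% stops, so the local fraction is t = (71 − 65)/(82 − 65) = 6/17 ≈ 0.3529.
#f43639 → (244, 54, 57); #78e0b4 → (120, 224, 180).
R = 244 + 0.3529 × (120 − 244) = 200.24 → 200
G = 54 + 0.3529 × (224 − 54) = 113.993 → 114
B = 57 + 0.3529 × (180 − 57) = 100.407 → 100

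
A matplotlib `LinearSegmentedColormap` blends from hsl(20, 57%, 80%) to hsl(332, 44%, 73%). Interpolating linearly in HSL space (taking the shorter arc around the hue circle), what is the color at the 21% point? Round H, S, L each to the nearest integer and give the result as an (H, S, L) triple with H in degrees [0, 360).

(10, 54, 79)

Hue: 332 − 20 = 312°, but |312| > 180 so the shorter arc goes the other way: Δh = 312 − 360 = -48°.
H = 20 + 0.21 × (-48) = 9.92 → 10°
S = 57 + 0.21 × (44 − 57) = 54.27 → 54%
L = 80 + 0.21 × (73 − 80) = 78.53 → 79%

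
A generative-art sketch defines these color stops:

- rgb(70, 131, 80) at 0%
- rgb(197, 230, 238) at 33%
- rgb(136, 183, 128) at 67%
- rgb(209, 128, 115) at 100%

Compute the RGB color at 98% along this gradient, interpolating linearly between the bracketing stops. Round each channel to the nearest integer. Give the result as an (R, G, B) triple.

(205, 131, 116)

98% lies between the 67% and 100% stops, so the local fraction is t = (98 − 67)/(100 − 67) = 31/33 ≈ 0.9394.
R = 136 + 0.9394 × (209 − 136) = 204.576 → 205
G = 183 + 0.9394 × (128 − 183) = 131.333 → 131
B = 128 + 0.9394 × (115 − 128) = 115.788 → 116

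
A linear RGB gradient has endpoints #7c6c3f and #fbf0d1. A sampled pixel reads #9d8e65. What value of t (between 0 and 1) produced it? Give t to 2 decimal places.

0.26

Invert the lerp on the B channel (largest span, 146): t = (101 − 63) / (209 − 63) = 38/146 = 0.26027.
Check on R: (157 − 124)/(251 − 124) = 0.2598 ✓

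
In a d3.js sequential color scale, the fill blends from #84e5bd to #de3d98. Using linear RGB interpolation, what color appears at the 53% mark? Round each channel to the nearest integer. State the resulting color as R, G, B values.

#84e5bd → (132, 229, 189); #de3d98 → (222, 61, 152).
53% corresponds to t = 0.53.
R = 132 + 0.53 × (222 − 132) = 132 + 0.53 × 90 = 179.7 → 180
G = 229 + 0.53 × (61 − 229) = 229 + 0.53 × -168 = 139.96 → 140
B = 189 + 0.53 × (152 − 189) = 189 + 0.53 × -37 = 169.39 → 169

(180, 140, 169)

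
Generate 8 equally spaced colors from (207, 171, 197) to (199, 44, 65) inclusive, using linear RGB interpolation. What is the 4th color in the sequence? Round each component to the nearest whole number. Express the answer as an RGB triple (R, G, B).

(204, 117, 140)

With 8 swatches and endpoints inclusive, swatch 4 sits at t = (4 − 1)/(8 − 1) = 3/7 ≈ 0.4286.
R = 207 + 0.4286 × (199 − 207) = 203.571 → 204
G = 171 + 0.4286 × (44 − 171) = 116.568 → 117
B = 197 + 0.4286 × (65 − 197) = 140.425 → 140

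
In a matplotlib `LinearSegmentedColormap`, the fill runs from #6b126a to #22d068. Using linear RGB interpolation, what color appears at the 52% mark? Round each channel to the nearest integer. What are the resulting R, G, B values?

#6b126a → (107, 18, 106); #22d068 → (34, 208, 104).
52% corresponds to t = 0.52.
R = 107 + 0.52 × (34 − 107) = 107 + 0.52 × -73 = 69.04 → 69
G = 18 + 0.52 × (208 − 18) = 18 + 0.52 × 190 = 116.8 → 117
B = 106 + 0.52 × (104 − 106) = 106 + 0.52 × -2 = 104.96 → 105

(69, 117, 105)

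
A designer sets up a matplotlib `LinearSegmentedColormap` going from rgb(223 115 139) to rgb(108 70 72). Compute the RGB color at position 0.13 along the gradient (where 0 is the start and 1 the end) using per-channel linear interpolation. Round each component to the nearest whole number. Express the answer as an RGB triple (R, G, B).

(208, 109, 130)

R = 223 + 0.13 × (108 − 223) = 223 + 0.13 × -115 = 208.05 → 208
G = 115 + 0.13 × (70 − 115) = 115 + 0.13 × -45 = 109.15 → 109
B = 139 + 0.13 × (72 − 139) = 139 + 0.13 × -67 = 130.29 → 130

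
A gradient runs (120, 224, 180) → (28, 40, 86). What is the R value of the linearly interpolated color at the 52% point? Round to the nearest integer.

R = 120 + 0.52 × (28 − 120) = 72.16 → 72

72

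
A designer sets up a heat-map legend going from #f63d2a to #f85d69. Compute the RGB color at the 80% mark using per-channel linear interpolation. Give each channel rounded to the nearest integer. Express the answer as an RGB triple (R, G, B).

#f63d2a → (246, 61, 42); #f85d69 → (248, 93, 105).
80% corresponds to t = 0.8.
R = 246 + 0.8 × (248 − 246) = 246 + 0.8 × 2 = 247.6 → 248
G = 61 + 0.8 × (93 − 61) = 61 + 0.8 × 32 = 86.6 → 87
B = 42 + 0.8 × (105 − 42) = 42 + 0.8 × 63 = 92.4 → 92

(248, 87, 92)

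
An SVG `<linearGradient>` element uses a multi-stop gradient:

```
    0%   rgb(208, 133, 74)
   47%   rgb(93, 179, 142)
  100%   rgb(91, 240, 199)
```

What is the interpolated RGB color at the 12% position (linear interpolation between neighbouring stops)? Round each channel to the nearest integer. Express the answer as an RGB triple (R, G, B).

(179, 145, 91)

12% lies between the 0% and 47% stops, so the local fraction is t = (12 − 0)/(47 − 0) = 12/47 ≈ 0.2553.
R = 208 + 0.2553 × (93 − 208) = 178.641 → 179
G = 133 + 0.2553 × (179 − 133) = 144.744 → 145
B = 74 + 0.2553 × (142 − 74) = 91.36 → 91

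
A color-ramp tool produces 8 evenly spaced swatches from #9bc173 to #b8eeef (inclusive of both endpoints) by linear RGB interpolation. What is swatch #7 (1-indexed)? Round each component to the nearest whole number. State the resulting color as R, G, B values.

With 8 swatches and endpoints inclusive, swatch 7 sits at t = (7 − 1)/(8 − 1) = 6/7 ≈ 0.8571.
#9bc173 → (155, 193, 115); #b8eeef → (184, 238, 239).
R = 155 + 0.8571 × (184 − 155) = 179.856 → 180
G = 193 + 0.8571 × (238 − 193) = 231.57 → 232
B = 115 + 0.8571 × (239 − 115) = 221.28 → 221

(180, 232, 221)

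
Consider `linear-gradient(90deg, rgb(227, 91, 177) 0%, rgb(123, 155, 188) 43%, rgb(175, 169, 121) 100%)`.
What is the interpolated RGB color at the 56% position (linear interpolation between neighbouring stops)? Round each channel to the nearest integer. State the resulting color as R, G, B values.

(135, 158, 173)

56% lies between the 43% and 100% stops, so the local fraction is t = (56 − 43)/(100 − 43) = 13/57 ≈ 0.2281.
R = 123 + 0.2281 × (175 − 123) = 134.861 → 135
G = 155 + 0.2281 × (169 − 155) = 158.193 → 158
B = 188 + 0.2281 × (121 − 188) = 172.717 → 173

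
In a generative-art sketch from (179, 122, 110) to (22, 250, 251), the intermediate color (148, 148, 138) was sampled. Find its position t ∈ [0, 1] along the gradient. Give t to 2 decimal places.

Invert the lerp on the R channel (largest span, 157): t = (148 − 179) / (22 − 179) = -31/-157 = 0.19745.
Check on G: (148 − 122)/(250 − 122) = 0.2031 ✓

0.20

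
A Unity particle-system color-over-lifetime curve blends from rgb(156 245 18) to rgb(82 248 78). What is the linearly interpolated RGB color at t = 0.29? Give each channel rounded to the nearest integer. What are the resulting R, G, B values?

(135, 246, 35)

R = 156 + 0.29 × (82 − 156) = 156 + 0.29 × -74 = 134.54 → 135
G = 245 + 0.29 × (248 − 245) = 245 + 0.29 × 3 = 245.87 → 246
B = 18 + 0.29 × (78 − 18) = 18 + 0.29 × 60 = 35.4 → 35
So the blended color is (135, 246, 35), about #87f623.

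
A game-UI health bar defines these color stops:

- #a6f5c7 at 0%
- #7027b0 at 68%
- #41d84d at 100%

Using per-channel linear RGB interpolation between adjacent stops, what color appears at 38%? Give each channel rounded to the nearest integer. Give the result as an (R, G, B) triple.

38% lies between the 0% and 68% stops, so the local fraction is t = (38 − 0)/(68 − 0) = 38/68 ≈ 0.5588.
#a6f5c7 → (166, 245, 199); #7027b0 → (112, 39, 176).
R = 166 + 0.5588 × (112 − 166) = 135.825 → 136
G = 245 + 0.5588 × (39 − 245) = 129.887 → 130
B = 199 + 0.5588 × (176 − 199) = 186.148 → 186

(136, 130, 186)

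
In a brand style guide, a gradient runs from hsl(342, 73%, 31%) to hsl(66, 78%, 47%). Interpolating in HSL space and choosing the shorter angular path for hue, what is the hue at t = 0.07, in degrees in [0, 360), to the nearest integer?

Hue: 66 − 342 = -276°, but |-276| > 180 so the shorter arc goes the other way: Δh = -276 + 360 = 84°.
H = 342 + 0.07 × (84) = 347.88 → 348°

348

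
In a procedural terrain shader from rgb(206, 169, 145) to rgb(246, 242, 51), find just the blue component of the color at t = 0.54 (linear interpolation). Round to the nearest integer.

B = 145 + 0.54 × (51 − 145) = 94.24 → 94

94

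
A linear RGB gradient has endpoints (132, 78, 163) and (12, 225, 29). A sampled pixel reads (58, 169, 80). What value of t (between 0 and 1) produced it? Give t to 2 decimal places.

0.62

Invert the lerp on the G channel (largest span, 147): t = (169 − 78) / (225 − 78) = 91/147 = 0.61905.
Check on R: (58 − 132)/(12 − 132) = 0.6167 ✓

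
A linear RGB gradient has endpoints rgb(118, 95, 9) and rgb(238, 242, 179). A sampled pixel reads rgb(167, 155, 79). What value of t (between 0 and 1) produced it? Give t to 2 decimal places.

0.41

Invert the lerp on the B channel (largest span, 170): t = (79 − 9) / (179 − 9) = 70/170 = 0.41176.
Check on R: (167 − 118)/(238 − 118) = 0.4083 ✓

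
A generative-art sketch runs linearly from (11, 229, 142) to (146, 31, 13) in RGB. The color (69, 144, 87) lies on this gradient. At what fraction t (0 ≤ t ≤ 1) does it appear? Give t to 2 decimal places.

0.43

Invert the lerp on the G channel (largest span, 198): t = (144 − 229) / (31 − 229) = -85/-198 = 0.42929.
Check on R: (69 − 11)/(146 − 11) = 0.4296 ✓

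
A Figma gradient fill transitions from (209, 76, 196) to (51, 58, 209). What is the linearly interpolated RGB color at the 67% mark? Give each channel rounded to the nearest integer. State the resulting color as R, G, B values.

67% corresponds to t = 0.67.
R = 209 + 0.67 × (51 − 209) = 209 + 0.67 × -158 = 103.14 → 103
G = 76 + 0.67 × (58 − 76) = 76 + 0.67 × -18 = 63.94 → 64
B = 196 + 0.67 × (209 − 196) = 196 + 0.67 × 13 = 204.71 → 205

(103, 64, 205)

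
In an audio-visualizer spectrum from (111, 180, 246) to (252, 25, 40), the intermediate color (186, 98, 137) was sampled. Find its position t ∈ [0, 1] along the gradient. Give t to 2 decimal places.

0.53

Invert the lerp on the B channel (largest span, 206): t = (137 − 246) / (40 − 246) = -109/-206 = 0.52913.
Check on R: (186 − 111)/(252 − 111) = 0.5319 ✓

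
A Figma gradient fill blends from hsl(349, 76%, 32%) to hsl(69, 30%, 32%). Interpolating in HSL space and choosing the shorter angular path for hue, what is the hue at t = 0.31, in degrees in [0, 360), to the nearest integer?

Hue: 69 − 349 = -280°, but |-280| > 180 so the shorter arc goes the other way: Δh = -280 + 360 = 80°.
H = 349 + 0.31 × (80) = 373.8 → 374 → 374 mod 360 = 14°

14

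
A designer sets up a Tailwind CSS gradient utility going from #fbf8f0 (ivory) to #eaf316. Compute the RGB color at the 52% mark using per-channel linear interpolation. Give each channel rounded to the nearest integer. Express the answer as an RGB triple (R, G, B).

#fbf8f0 → (251, 248, 240); #eaf316 → (234, 243, 22).
52% corresponds to t = 0.52.
R = 251 + 0.52 × (234 − 251) = 251 + 0.52 × -17 = 242.16 → 242
G = 248 + 0.52 × (243 − 248) = 248 + 0.52 × -5 = 245.4 → 245
B = 240 + 0.52 × (22 − 240) = 240 + 0.52 × -218 = 126.64 → 127

(242, 245, 127)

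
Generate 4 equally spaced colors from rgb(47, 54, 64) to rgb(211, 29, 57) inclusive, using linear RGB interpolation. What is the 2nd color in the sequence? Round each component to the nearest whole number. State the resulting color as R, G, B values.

(102, 46, 62)

With 4 swatches and endpoints inclusive, swatch 2 sits at t = (2 − 1)/(4 − 1) = 1/3 ≈ 0.3333.
R = 47 + 0.3333 × (211 − 47) = 101.661 → 102
G = 54 + 0.3333 × (29 − 54) = 45.668 → 46
B = 64 + 0.3333 × (57 − 64) = 61.667 → 62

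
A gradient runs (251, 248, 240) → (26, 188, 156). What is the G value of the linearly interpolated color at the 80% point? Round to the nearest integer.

200

G = 248 + 0.8 × (188 − 248) = 200 → 200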